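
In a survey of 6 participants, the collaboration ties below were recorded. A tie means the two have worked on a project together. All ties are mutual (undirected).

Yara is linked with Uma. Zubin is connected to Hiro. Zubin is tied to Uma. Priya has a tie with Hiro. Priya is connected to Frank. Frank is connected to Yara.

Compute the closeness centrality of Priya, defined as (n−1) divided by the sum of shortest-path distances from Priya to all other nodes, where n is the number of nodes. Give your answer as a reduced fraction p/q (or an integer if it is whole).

Distances from Priya: Frank:1, Hiro:1, Uma:3, Yara:2, Zubin:2. Sum = 9.
n = 6, so closeness = 5/9.

5/9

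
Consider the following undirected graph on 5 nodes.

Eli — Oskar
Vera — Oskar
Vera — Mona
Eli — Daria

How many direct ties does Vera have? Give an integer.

Vera is directly tied to Mona and Oskar. That is 2 neighbors, so the degree of Vera is 2.

2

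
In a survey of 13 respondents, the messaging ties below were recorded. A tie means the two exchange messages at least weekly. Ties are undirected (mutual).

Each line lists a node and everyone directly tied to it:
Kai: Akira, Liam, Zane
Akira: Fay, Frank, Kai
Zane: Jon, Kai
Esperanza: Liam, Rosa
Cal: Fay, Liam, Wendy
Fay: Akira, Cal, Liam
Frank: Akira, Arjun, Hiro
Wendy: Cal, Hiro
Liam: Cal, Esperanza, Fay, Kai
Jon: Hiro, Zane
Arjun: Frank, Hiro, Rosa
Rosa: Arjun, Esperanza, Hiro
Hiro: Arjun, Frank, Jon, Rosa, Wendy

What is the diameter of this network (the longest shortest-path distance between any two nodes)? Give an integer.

Eccentricity of each node (its greatest distance to any other): Akira:3, Arjun:3, Cal:3, Esperanza:3, Fay:4, Frank:3, Hiro:3, Jon:4, Kai:3, Liam:3, Rosa:3, Wendy:3, Zane:3.
The maximum eccentricity is 4, realized for instance by the pair Fay–Jon via Fay – Akira – Kai – Zane – Jon. So the diameter is 4.

4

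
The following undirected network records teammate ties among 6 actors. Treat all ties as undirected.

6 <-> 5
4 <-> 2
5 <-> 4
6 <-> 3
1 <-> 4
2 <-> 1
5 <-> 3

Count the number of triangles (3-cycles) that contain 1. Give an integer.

1's neighbors: 2 and 4.
Neighbor pairs that are themselves tied: 1–2–4. Each forms one triangle with 1, for 1 in total.

1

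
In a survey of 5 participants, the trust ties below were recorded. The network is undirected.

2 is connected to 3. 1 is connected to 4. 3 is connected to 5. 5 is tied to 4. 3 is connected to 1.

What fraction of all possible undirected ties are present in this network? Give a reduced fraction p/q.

There are 5 edges and 5 nodes, so the maximum possible is C(5,2) = 10.
Density = 5/10 = 1/2.

1/2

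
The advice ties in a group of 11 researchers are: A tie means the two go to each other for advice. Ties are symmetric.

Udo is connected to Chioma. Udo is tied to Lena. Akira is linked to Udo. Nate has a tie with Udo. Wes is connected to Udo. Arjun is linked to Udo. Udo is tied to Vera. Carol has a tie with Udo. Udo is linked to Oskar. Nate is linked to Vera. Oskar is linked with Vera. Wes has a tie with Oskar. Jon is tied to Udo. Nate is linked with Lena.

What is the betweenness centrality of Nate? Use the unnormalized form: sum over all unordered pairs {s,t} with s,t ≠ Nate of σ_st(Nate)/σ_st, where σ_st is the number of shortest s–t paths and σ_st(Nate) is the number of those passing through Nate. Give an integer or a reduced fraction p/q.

1/2

Pairs whose geodesics pass through Nate — Lena–Vera: 1/2.
All other pairs contribute 0.
Summing the contributions gives betweenness(Nate) = 1/2.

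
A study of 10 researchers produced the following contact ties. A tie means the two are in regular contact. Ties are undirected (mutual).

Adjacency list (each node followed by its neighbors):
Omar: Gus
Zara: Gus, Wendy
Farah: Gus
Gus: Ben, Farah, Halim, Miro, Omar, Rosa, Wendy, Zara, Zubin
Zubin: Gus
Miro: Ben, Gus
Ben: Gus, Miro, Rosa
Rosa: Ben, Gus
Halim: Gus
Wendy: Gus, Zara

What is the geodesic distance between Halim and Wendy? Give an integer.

One shortest route is Halim – Gus – Wendy, which uses 2 edges, and Halim and Wendy are not directly tied, so nothing shorter exists. So d(Halim,Wendy) = 2.

2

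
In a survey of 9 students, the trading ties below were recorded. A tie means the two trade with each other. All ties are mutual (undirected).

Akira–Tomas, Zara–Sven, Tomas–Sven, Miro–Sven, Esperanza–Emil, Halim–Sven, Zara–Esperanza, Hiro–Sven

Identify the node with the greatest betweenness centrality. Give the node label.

Unnormalized betweenness of each node: Akira:0, Emil:0, Esperanza:7, Halim:0, Hiro:0, Miro:0, Sven:24, Tomas:7, Zara:12.
Sven has the largest value, 24, making it the main broker — the node through which the most shortest paths run.

Sven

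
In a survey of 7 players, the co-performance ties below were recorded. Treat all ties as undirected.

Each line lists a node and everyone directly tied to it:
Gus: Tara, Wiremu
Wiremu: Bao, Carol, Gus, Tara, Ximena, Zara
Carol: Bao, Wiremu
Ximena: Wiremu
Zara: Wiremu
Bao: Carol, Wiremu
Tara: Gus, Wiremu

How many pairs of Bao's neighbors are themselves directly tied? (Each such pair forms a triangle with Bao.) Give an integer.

Bao's neighbors: Carol and Wiremu.
Neighbor pairs that are themselves tied: Bao–Carol–Wiremu. Each forms one triangle with Bao, for 1 in total.

1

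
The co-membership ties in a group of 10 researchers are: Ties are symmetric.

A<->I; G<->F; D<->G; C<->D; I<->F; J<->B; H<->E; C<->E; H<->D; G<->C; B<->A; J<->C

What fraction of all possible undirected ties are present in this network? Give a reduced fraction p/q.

There are 12 edges and 10 nodes, so the maximum possible is C(10,2) = 45.
Density = 12/45 = 4/15.

4/15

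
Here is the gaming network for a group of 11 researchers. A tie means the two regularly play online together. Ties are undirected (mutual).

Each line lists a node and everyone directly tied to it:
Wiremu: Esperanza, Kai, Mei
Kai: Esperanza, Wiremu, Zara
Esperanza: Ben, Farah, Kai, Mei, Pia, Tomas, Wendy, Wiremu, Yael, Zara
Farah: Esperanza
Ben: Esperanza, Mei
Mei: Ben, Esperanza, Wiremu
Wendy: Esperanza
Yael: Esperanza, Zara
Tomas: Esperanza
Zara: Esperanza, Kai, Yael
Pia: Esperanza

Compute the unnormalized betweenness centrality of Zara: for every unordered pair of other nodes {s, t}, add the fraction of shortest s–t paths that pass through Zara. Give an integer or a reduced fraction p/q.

Pairs whose geodesics pass through Zara — Yael–Kai: 1/2.
All other pairs contribute 0.
Summing the contributions gives betweenness(Zara) = 1/2.

1/2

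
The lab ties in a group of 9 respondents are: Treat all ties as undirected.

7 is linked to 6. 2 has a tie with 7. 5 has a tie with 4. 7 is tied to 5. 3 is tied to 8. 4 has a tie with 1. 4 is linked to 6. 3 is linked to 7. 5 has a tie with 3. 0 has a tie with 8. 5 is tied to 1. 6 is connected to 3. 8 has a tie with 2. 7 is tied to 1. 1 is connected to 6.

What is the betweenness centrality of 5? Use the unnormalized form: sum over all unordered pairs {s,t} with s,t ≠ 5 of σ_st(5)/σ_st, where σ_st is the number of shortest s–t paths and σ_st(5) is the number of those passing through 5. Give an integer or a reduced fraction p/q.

3

Pairs whose geodesics pass through 5 — 0–4: 1/2; 0–1: 1/4; 8–4: 1/2; 8–1: 1/4; 2–4: 1/3; 4–3: 1/2; 4–7: 1/3; 3–1: 1/3.
All other pairs contribute 0.
Summing the contributions gives betweenness(5) = 3.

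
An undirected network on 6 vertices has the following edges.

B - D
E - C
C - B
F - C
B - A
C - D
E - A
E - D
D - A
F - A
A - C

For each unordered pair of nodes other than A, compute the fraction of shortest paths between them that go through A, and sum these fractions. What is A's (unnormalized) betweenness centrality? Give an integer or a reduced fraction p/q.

11/6

Pairs whose geodesics pass through A — F–E: 1/2; F–B: 1/2; F–D: 1/2; E–B: 1/3.
All other pairs contribute 0.
Summing the contributions gives betweenness(A) = 11/6.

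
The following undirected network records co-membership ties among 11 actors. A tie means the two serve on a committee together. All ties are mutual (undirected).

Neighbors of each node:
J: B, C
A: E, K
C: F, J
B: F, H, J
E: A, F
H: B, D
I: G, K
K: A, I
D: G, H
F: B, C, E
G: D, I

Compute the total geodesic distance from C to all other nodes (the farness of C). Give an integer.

Distances from C: A:3, B:2, D:4, E:2, F:1, G:5, H:3, I:5, J:1, K:4.
Sum = 3 + 2 + 4 + 2 + 1 + 5 + 3 + 5 + 1 + 4 = 30.

30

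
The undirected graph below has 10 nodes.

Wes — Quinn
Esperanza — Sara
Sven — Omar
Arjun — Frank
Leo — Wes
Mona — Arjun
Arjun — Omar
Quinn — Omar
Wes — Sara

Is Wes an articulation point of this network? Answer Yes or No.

Removing Wes leaves {Esperanza and Sara} with no path to {Arjun, Frank, Mona, Omar, Quinn, and Sven}, so the network splits into 3 components. Wes is a cut vertex.

Yes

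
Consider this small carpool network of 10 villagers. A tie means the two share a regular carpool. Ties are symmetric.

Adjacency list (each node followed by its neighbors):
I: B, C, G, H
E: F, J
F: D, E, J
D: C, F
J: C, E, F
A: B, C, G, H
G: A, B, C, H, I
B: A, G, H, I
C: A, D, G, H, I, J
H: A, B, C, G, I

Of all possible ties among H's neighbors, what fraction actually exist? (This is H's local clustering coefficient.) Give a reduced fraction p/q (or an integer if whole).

H's neighbors: A, B, C, G, and I (k = 5).
Possible neighbor pairs: C(5,2) = 10. Edges among them: A–B, A–C, A–G, B–G, B–I, C–G, C–I, G–I → e = 8.
Clustering(H) = 8/10 = 4/5.

4/5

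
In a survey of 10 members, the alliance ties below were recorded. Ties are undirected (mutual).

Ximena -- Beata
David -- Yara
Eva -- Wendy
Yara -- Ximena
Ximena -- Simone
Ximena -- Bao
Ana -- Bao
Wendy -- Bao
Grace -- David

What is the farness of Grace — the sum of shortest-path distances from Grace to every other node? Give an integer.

Distances from Grace: Ana:5, Bao:4, Beata:4, David:1, Eva:6, Simone:4, Wendy:5, Ximena:3, Yara:2.
Sum = 5 + 4 + 4 + 1 + 6 + 4 + 5 + 3 + 2 = 34.

34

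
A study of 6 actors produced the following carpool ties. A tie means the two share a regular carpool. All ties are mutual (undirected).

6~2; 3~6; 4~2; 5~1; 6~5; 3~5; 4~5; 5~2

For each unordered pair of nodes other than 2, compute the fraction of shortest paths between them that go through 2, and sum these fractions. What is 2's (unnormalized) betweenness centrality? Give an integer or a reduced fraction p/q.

1/2

Pairs whose geodesics pass through 2 — 6–4: 1/2.
All other pairs contribute 0.
Summing the contributions gives betweenness(2) = 1/2.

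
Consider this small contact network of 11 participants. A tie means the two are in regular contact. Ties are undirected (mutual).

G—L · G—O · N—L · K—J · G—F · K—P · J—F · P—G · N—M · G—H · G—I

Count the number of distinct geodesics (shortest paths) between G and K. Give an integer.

The shortest distance is 2, and the only length-2 path is G–P–K. So there is exactly 1 shortest path.

1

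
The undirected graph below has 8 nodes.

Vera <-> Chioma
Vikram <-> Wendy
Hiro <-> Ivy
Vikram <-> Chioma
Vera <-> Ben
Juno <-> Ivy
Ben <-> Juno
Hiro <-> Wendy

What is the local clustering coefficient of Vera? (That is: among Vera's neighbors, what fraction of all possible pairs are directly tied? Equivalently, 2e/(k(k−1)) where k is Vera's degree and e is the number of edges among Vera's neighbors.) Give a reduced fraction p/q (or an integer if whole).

Vera's neighbors: Ben and Chioma (k = 2).
Possible neighbor pairs: C(2,2) = 1. Edges among them: none → e = 0.
Clustering(Vera) = 0/1.

0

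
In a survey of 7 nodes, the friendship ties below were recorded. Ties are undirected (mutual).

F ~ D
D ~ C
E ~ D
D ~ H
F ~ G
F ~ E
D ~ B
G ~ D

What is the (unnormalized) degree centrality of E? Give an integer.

2

E is directly tied to D and F. That is 2 neighbors, so the degree of E is 2.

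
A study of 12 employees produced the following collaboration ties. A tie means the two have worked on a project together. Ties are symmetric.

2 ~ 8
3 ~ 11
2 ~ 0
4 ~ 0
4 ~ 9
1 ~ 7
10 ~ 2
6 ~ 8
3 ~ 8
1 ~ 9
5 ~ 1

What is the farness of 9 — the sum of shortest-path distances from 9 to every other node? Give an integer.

35

Distances from 9: 0:2, 1:1, 2:3, 3:5, 4:1, 5:2, 6:5, 7:2, 8:4, 10:4, 11:6.
Sum = 2 + 1 + 3 + 5 + 1 + 2 + 5 + 2 + 4 + 4 + 6 = 35.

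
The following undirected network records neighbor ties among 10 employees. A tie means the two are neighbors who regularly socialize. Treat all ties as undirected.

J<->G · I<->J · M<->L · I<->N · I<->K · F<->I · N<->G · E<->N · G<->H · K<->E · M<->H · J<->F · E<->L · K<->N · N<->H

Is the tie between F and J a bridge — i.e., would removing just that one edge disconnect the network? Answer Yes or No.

Even without that edge, F still reaches J via F – I – J, so the network stays connected. Not a bridge.

No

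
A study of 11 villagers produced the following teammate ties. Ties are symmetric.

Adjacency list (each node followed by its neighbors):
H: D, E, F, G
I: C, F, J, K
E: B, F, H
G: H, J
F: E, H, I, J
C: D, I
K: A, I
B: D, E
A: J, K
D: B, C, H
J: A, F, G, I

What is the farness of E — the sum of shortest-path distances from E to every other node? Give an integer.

20

Distances from E: A:3, B:1, C:3, D:2, F:1, G:2, H:1, I:2, J:2, K:3.
Sum = 3 + 1 + 3 + 2 + 1 + 2 + 1 + 2 + 2 + 3 = 20.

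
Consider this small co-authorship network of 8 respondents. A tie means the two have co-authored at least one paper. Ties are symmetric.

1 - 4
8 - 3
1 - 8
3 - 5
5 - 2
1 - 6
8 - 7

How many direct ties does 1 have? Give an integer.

1 is directly tied to 4, 6, and 8. That is 3 neighbors, so the degree of 1 is 3.

3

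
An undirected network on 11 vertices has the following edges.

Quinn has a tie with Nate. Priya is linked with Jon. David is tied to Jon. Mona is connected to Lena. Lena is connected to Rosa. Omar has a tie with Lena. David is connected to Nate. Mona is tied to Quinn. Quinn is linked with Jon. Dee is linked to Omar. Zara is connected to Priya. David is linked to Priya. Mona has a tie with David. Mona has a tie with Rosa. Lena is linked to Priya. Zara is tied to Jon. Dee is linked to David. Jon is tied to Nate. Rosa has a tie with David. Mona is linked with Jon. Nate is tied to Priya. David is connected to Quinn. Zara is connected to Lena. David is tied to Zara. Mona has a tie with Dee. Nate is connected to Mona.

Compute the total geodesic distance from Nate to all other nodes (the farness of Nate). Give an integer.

16

Distances from Nate: David:1, Dee:2, Jon:1, Lena:2, Mona:1, Omar:3, Priya:1, Quinn:1, Rosa:2, Zara:2.
Sum = 1 + 2 + 1 + 2 + 1 + 3 + 1 + 1 + 2 + 2 = 16.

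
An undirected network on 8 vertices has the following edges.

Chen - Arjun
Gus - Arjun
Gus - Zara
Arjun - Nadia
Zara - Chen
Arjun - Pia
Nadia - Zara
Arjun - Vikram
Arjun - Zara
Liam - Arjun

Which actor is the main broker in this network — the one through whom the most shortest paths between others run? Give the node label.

Unnormalized betweenness of each node: Arjun:33/2, Chen:0, Gus:0, Liam:0, Nadia:0, Pia:0, Vikram:0, Zara:3/2.
Arjun has the largest value, 33/2, making it the main broker — the node through which the most shortest paths run.

Arjun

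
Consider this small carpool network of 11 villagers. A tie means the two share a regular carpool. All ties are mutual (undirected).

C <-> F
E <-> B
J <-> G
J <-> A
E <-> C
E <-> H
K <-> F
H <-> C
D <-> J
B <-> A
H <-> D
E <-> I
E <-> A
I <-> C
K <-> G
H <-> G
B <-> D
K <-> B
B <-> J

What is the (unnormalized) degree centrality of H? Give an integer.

H is directly tied to C, D, E, and G. That is 4 neighbors, so the degree of H is 4.

4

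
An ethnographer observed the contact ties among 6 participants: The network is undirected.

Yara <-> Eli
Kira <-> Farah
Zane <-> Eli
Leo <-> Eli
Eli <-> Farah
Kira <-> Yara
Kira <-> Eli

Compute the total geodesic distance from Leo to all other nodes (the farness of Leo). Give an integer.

Distances from Leo: Eli:1, Farah:2, Kira:2, Yara:2, Zane:2.
Sum = 1 + 2 + 2 + 2 + 2 = 9.

9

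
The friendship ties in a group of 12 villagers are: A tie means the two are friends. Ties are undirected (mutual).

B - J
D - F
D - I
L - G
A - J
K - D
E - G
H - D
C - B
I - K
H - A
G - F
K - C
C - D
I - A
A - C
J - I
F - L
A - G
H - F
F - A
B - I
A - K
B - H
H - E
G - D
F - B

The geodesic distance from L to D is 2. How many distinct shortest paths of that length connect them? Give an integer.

The shortest distance is 2. The length-2 paths are: L–G–D; L–F–D.
That gives 2 distinct shortest paths.

2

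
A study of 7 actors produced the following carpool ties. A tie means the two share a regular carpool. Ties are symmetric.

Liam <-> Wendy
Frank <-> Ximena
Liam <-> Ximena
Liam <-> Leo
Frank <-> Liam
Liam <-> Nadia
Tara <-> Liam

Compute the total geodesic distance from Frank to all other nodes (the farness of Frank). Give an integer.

10

Distances from Frank: Leo:2, Liam:1, Nadia:2, Tara:2, Wendy:2, Ximena:1.
Sum = 2 + 1 + 2 + 2 + 2 + 1 = 10.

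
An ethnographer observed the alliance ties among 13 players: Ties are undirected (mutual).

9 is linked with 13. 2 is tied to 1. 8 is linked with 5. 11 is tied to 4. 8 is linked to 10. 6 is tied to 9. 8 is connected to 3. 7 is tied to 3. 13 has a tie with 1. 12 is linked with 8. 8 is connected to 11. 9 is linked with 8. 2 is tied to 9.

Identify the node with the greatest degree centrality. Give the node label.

8

Degrees — 1:2, 2:2, 3:2, 4:1, 5:1, 6:1, 7:1, 8:6, 9:4, 10:1, 11:2, 12:1, 13:2.
The maximum is 6, attained only by 8.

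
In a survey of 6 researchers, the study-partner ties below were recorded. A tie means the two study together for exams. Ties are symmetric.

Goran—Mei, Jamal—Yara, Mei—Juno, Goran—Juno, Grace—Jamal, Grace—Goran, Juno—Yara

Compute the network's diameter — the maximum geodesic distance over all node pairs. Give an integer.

3

Eccentricity of each node (its greatest distance to any other): Goran:2, Grace:2, Jamal:3, Juno:2, Mei:3, Yara:2.
The maximum eccentricity is 3, realized for instance by the pair Jamal–Mei via Jamal – Yara – Juno – Mei. So the diameter is 3.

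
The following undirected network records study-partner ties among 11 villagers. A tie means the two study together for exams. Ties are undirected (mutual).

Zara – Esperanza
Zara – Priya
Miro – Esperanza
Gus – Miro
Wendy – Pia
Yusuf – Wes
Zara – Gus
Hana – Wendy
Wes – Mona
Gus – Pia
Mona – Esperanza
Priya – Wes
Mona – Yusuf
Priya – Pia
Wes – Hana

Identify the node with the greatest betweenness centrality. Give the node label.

Wes

Unnormalized betweenness of each node: Esperanza:22/3, Gus:35/6, Hana:13/4, Miro:11/6, Mona:27/4, Pia:47/6, Priya:103/12, Wendy:5/2, Wes:51/4, Yusuf:0, Zara:16/3.
Wes has the largest value, 51/4, making it the main broker — the node through which the most shortest paths run.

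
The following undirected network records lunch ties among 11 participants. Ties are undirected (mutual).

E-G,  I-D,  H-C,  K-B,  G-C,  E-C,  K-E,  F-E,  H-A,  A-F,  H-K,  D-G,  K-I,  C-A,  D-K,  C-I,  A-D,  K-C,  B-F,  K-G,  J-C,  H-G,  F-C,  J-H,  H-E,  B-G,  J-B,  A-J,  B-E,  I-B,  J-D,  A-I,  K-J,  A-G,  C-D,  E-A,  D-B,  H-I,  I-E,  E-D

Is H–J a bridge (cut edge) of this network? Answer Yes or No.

No

Even without that edge, H still reaches J via H – C – J, so the network stays connected. Not a bridge.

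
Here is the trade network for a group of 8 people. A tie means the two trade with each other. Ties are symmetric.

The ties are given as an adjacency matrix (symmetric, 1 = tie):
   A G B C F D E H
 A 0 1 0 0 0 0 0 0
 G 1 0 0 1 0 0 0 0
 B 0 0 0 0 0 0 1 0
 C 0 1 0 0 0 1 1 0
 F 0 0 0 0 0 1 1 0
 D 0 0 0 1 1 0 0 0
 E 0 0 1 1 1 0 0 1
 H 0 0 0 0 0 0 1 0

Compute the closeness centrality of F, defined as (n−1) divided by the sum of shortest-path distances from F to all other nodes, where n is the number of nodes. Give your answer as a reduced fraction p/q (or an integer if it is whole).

Distances from F: A:4, B:2, C:2, D:1, E:1, G:3, H:2. Sum = 15.
n = 8, so closeness = 7/15.

7/15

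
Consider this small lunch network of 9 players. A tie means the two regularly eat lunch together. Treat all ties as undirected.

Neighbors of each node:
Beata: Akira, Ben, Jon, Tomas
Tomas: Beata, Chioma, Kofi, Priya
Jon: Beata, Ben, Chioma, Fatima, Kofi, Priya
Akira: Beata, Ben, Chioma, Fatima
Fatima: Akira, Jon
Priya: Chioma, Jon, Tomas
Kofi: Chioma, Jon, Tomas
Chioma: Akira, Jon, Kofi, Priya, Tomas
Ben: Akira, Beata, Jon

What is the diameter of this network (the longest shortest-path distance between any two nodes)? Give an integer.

3

Eccentricity of each node (its greatest distance to any other): Akira:2, Beata:2, Ben:2, Chioma:2, Fatima:3, Jon:2, Kofi:2, Priya:2, Tomas:3.
The maximum eccentricity is 3, realized for instance by the pair Tomas–Fatima via Tomas – Kofi – Jon – Fatima. So the diameter is 3.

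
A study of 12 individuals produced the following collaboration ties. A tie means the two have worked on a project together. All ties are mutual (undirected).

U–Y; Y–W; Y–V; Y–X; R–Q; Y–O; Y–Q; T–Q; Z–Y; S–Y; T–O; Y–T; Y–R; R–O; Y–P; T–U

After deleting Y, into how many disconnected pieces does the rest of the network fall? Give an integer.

Without Y, the remaining ties split the others into: {W}; {O, Q, R, T, U}; {Z}; {S}; {X}; {V}; {P}.
That's 7 separate components.

7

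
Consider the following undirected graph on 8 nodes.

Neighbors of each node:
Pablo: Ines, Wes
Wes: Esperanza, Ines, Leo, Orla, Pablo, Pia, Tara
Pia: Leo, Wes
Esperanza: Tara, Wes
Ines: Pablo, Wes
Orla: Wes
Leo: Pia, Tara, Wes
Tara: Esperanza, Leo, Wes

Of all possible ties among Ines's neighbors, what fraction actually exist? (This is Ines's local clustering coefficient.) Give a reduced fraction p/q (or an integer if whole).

1

Ines's neighbors: Pablo and Wes (k = 2).
Possible neighbor pairs: C(2,2) = 1. Edges among them: Pablo–Wes → e = 1.
Clustering(Ines) = 1/1.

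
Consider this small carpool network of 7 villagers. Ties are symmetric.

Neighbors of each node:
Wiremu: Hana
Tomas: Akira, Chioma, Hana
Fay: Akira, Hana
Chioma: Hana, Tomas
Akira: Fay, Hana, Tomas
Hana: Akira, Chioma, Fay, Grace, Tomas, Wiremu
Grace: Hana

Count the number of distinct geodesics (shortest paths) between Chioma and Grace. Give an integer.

1

The shortest distance is 2, and the only length-2 path is Chioma–Hana–Grace. So there is exactly 1 shortest path.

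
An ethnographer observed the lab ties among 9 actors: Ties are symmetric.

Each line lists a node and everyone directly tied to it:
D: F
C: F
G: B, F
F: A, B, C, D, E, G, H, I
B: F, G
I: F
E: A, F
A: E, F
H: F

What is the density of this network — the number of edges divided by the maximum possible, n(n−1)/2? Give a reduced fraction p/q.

5/18

There are 10 edges and 9 nodes, so the maximum possible is C(9,2) = 36.
Density = 10/36 = 5/18.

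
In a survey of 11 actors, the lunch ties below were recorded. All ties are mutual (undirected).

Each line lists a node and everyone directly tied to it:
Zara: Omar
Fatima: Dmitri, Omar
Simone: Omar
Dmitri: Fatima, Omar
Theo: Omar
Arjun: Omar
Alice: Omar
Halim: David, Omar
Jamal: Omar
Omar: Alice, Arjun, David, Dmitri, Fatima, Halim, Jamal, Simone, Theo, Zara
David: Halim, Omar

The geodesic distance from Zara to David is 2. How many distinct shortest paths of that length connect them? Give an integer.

1

The shortest distance is 2, and the only length-2 path is Zara–Omar–David. So there is exactly 1 shortest path.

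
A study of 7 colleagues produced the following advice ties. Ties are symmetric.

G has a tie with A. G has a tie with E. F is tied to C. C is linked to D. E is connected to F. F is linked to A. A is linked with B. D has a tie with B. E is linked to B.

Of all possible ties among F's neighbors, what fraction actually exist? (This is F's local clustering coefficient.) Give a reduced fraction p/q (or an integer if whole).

0

F's neighbors: A, C, and E (k = 3).
Possible neighbor pairs: C(3,2) = 3. Edges among them: none → e = 0.
Clustering(F) = 0/3 = 0.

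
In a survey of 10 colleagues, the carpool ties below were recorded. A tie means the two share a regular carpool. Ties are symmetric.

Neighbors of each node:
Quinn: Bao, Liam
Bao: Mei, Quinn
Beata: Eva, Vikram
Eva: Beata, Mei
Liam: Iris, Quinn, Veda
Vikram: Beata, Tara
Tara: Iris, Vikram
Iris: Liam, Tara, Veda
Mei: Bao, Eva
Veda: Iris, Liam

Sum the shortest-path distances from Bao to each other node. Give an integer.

Distances from Bao: Beata:3, Eva:2, Iris:3, Liam:2, Mei:1, Quinn:1, Tara:4, Veda:3, Vikram:4.
Sum = 3 + 2 + 3 + 2 + 1 + 1 + 4 + 3 + 4 = 23.

23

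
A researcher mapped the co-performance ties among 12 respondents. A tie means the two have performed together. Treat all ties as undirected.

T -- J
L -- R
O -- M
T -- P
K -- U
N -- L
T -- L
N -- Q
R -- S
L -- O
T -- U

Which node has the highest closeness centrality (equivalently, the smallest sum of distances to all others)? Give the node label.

Farness (sum of distances to all others) for each node — J:31, K:39, L:19, M:37, N:27, O:27, P:31, Q:37, R:27, S:37, T:21, U:29.
The smallest farness is 19, for L, so L has the highest closeness.

L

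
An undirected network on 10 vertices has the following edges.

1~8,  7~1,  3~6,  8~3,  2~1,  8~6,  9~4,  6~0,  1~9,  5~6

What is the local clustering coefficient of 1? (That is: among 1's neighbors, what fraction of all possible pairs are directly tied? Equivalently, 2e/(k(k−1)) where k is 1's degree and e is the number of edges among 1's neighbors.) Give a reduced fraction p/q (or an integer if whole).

0

1's neighbors: 2, 7, 8, and 9 (k = 4).
Possible neighbor pairs: C(4,2) = 6. Edges among them: none → e = 0.
Clustering(1) = 0/6 = 0.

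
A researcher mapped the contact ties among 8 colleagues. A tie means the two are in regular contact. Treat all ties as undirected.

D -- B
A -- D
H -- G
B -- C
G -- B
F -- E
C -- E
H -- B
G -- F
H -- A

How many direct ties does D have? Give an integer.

2

D is directly tied to A and B. That is 2 neighbors, so the degree of D is 2.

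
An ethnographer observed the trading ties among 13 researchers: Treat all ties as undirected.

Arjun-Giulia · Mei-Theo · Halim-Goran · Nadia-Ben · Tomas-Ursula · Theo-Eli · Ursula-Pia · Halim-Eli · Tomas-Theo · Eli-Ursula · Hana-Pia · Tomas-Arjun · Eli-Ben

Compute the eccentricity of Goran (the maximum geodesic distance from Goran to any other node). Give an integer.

6

Distances from Goran: Arjun:5, Ben:3, Eli:2, Giulia:6, Halim:1, Hana:5, Mei:4, Nadia:4, Pia:4, Theo:3, Tomas:4, Ursula:3.
The largest is 6 (to Giulia), so the eccentricity of Goran is 6.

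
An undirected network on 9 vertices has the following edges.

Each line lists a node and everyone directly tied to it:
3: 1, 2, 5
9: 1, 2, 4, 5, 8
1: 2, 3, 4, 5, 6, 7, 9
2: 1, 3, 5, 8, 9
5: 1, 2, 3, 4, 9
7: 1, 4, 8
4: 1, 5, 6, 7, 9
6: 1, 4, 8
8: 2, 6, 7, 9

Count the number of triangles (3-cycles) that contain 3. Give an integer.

3's neighbors: 1, 2, and 5.
Neighbor pairs that are themselves tied: 3–1–2; 3–1–5; 3–2–5. Each forms one triangle with 3, for 3 in total.

3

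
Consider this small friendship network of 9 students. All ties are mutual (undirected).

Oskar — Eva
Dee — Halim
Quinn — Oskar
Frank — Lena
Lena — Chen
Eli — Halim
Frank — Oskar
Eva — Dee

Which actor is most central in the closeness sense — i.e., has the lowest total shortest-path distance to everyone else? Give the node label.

Farness (sum of distances to all others) for each node — Chen:32, Dee:21, Eli:33, Eva:18, Frank:20, Halim:26, Lena:25, Oskar:17, Quinn:24.
The smallest farness is 17, for Oskar, so Oskar has the highest closeness.

Oskar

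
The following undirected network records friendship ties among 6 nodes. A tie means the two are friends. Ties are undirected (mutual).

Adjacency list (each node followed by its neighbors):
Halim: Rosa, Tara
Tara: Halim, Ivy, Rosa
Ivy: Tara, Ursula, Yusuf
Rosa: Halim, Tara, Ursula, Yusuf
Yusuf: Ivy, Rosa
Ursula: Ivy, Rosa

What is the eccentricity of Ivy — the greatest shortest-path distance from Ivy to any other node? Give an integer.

Distances from Ivy: Halim:2, Rosa:2, Tara:1, Ursula:1, Yusuf:1.
The largest is 2 (to Rosa and Halim), so the eccentricity of Ivy is 2.

2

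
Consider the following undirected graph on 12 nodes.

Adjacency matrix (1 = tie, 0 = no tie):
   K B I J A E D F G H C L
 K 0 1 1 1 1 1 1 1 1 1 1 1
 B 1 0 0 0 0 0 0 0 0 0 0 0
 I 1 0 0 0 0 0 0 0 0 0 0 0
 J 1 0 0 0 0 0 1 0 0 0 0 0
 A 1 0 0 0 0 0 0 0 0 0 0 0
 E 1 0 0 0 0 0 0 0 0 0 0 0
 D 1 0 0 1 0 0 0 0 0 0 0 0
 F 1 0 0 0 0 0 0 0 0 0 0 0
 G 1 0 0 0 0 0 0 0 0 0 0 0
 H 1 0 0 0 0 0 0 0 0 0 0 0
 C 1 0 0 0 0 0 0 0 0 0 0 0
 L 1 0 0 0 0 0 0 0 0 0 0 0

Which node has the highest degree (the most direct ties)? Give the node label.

K

Degrees — A:1, B:1, C:1, D:2, E:1, F:1, G:1, H:1, I:1, J:2, K:11, L:1.
The maximum is 11, attained only by K.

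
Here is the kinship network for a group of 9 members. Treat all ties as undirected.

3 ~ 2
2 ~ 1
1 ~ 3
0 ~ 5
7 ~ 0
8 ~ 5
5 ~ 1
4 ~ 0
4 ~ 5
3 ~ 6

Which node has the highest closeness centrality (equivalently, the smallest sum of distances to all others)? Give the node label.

5

Farness (sum of distances to all others) for each node — 0:17, 1:14, 2:19, 3:18, 4:18, 5:13, 6:25, 7:24, 8:20.
The smallest farness is 13, for 5, so 5 has the highest closeness.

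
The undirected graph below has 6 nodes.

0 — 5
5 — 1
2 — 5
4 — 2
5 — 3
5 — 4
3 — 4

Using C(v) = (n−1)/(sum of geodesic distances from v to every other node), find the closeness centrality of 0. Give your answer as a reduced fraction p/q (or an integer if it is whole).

Distances from 0: 1:2, 2:2, 3:2, 4:2, 5:1. Sum = 9.
n = 6, so closeness = 5/9.

5/9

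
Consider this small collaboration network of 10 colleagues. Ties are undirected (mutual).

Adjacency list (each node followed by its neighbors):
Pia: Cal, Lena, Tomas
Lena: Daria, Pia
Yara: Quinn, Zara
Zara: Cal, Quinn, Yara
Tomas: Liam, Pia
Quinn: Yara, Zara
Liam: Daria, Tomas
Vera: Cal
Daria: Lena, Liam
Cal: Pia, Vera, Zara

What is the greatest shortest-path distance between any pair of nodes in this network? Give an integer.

Eccentricity of each node (its greatest distance to any other): Cal:3, Daria:5, Lena:4, Liam:5, Pia:3, Quinn:5, Tomas:4, Vera:4, Yara:5, Zara:4.
The maximum eccentricity is 5, realized for instance by the pair Yara–Liam via Yara – Zara – Cal – Pia – Tomas – Liam. So the diameter is 5.

5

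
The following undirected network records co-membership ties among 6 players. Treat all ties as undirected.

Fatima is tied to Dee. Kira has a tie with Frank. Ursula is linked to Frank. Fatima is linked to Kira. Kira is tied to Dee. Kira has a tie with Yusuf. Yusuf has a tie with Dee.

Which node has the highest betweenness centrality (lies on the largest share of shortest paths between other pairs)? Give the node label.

Kira

Unnormalized betweenness of each node: Dee:1/2, Fatima:0, Frank:4, Kira:13/2, Ursula:0, Yusuf:0.
Kira has the largest value, 13/2, making it the main broker — the node through which the most shortest paths run.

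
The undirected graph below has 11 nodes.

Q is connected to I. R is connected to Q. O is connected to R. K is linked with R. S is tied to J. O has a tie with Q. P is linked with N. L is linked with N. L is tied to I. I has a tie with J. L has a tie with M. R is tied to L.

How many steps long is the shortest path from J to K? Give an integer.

One shortest route is J – I – L – R – K, which uses 4 edges, and at distance 3 from J we only reach {M, N, O, R}, which does not include K. So d(J,K) = 4.

4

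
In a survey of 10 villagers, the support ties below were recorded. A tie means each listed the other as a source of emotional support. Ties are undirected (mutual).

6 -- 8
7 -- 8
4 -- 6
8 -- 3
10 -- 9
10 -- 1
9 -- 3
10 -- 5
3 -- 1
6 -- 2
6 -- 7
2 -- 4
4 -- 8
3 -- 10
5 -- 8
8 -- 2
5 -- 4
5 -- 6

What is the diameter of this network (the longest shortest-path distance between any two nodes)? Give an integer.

3

Eccentricity of each node (its greatest distance to any other): 1:3, 2:3, 3:2, 4:3, 5:2, 6:3, 7:3, 8:2, 9:3, 10:3.
The maximum eccentricity is 3, realized for instance by the pair 6–9 via 6 – 8 – 3 – 9. So the diameter is 3.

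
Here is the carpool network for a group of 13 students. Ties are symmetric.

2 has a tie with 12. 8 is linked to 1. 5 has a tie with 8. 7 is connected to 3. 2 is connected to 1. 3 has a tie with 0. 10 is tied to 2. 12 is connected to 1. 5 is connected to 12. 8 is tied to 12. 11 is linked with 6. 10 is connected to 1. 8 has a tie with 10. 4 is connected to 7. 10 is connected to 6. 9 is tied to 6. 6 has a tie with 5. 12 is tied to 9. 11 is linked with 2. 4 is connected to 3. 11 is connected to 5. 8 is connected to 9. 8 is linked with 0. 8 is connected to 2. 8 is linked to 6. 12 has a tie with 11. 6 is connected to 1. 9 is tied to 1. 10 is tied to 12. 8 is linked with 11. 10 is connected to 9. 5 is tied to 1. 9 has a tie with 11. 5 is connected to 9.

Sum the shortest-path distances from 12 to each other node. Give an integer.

Distances from 12: 0:2, 1:1, 2:1, 3:3, 4:4, 5:1, 6:2, 7:4, 8:1, 9:1, 10:1, 11:1.
Sum = 2 + 1 + 1 + 3 + 4 + 1 + 2 + 4 + 1 + 1 + 1 + 1 = 22.

22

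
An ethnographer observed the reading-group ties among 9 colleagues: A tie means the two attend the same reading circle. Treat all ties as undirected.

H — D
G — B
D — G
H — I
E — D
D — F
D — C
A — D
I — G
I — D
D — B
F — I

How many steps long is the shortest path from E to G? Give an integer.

One shortest route is E – D – G, which uses 2 edges, and E and G are not directly tied, so nothing shorter exists. So d(E,G) = 2.

2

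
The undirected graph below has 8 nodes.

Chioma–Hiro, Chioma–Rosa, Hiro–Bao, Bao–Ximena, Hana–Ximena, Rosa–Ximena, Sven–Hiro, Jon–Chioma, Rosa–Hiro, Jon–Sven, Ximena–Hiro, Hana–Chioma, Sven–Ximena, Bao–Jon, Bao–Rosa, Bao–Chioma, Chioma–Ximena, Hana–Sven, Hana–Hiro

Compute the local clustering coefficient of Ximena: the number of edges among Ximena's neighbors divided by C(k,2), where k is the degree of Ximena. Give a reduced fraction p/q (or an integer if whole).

Ximena's neighbors: Bao, Chioma, Hana, Hiro, Rosa, and Sven (k = 6).
Possible neighbor pairs: C(6,2) = 15. Edges among them: Bao–Chioma, Bao–Hiro, Bao–Rosa, Chioma–Hana, Chioma–Hiro, Chioma–Rosa, Hana–Hiro, Hana–Sven, Hiro–Rosa, Hiro–Sven → e = 10.
Clustering(Ximena) = 10/15 = 2/3.

2/3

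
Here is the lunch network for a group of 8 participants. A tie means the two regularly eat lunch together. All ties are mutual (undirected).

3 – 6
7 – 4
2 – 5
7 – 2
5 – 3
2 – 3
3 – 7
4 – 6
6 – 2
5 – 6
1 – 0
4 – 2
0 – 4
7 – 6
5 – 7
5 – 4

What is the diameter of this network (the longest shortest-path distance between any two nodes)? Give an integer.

Eccentricity of each node (its greatest distance to any other): 0:3, 1:4, 2:3, 3:4, 4:2, 5:3, 6:3, 7:3.
The maximum eccentricity is 4, realized for instance by the pair 1–3 via 1 – 0 – 4 – 6 – 3. So the diameter is 4.

4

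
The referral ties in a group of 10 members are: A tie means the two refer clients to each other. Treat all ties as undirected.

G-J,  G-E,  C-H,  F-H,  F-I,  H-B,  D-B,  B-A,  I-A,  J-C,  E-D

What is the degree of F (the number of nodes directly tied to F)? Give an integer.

2

F is directly tied to H and I. That is 2 neighbors, so the degree of F is 2.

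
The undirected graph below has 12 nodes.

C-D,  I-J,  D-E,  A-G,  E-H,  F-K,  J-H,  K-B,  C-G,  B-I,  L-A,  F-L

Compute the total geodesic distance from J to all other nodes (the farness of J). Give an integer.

36

Distances from J: A:6, B:2, C:4, D:3, E:2, F:4, G:5, H:1, I:1, K:3, L:5.
Sum = 6 + 2 + 4 + 3 + 2 + 4 + 5 + 1 + 1 + 3 + 5 = 36.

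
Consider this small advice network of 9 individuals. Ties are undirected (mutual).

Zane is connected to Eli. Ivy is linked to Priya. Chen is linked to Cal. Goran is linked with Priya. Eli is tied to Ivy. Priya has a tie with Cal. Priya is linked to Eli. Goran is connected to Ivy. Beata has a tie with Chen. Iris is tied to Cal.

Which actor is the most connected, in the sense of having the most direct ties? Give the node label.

Priya

Degrees — Beata:1, Cal:3, Chen:2, Eli:3, Goran:2, Iris:1, Ivy:3, Priya:4, Zane:1.
The maximum is 4, attained only by Priya.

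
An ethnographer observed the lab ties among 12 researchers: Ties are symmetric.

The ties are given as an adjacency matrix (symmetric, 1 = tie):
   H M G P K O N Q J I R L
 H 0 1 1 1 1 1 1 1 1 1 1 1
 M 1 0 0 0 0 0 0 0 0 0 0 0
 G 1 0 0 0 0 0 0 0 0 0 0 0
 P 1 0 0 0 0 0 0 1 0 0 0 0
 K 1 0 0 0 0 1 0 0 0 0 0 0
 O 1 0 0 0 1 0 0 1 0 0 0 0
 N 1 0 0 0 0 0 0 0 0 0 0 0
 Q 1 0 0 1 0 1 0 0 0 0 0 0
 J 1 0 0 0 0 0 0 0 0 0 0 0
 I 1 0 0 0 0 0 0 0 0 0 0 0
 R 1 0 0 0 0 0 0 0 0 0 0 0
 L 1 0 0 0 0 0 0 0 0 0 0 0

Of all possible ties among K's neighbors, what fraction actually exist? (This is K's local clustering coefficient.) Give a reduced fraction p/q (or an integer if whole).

K's neighbors: H and O (k = 2).
Possible neighbor pairs: C(2,2) = 1. Edges among them: H–O → e = 1.
Clustering(K) = 1/1.

1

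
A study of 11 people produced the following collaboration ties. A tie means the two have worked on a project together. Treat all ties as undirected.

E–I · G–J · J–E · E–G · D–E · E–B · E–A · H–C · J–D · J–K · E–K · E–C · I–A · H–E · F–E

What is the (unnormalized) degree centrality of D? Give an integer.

D is directly tied to E and J. That is 2 neighbors, so the degree of D is 2.

2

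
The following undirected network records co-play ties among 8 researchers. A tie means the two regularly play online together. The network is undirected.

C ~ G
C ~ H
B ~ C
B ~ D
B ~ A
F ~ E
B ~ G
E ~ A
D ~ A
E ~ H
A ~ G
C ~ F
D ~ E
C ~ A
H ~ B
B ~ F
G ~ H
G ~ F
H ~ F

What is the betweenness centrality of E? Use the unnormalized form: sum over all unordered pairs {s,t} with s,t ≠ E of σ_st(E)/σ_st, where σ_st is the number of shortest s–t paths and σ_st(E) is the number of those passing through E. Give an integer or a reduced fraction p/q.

Pairs whose geodesics pass through E — H–A: 1/4; H–D: 1/2; A–F: 1/4; D–F: 1/2.
All other pairs contribute 0.
Summing the contributions gives betweenness(E) = 3/2.

3/2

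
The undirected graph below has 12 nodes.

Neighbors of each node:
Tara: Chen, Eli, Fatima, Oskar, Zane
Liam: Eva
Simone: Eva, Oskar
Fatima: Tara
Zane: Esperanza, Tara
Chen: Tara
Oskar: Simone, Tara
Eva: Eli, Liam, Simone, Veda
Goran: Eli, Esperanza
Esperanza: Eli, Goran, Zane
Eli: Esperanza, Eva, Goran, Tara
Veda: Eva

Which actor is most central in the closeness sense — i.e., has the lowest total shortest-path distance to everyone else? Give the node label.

Eli

Farness (sum of distances to all others) for each node — Chen:29, Eli:18, Esperanza:25, Eva:21, Fatima:29, Goran:26, Liam:31, Oskar:24, Simone:25, Tara:19, Veda:31, Zane:26.
The smallest farness is 18, for Eli, so Eli has the highest closeness.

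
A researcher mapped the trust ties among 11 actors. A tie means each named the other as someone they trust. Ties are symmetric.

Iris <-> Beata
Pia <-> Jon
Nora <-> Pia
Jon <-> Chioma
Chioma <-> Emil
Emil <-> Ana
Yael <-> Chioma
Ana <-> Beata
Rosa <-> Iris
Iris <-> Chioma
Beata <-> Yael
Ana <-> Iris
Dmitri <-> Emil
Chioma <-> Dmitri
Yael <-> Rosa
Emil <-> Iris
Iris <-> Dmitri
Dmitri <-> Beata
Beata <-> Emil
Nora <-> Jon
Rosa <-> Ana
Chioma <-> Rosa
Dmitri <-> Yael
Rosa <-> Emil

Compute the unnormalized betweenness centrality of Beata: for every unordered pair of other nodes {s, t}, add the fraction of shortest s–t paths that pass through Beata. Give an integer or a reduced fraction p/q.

Pairs whose geodesics pass through Beata — Emil–Yael: 1/4; Dmitri–Ana: 1/3; Ana–Yael: 1/2; Yael–Iris: 1/4.
All other pairs contribute 0.
Summing the contributions gives betweenness(Beata) = 4/3.

4/3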